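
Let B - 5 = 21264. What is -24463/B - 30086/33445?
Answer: -1458064169/711341705 ≈ -2.0497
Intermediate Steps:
B = 21269 (B = 5 + 21264 = 21269)
-24463/B - 30086/33445 = -24463/21269 - 30086/33445 = -1458064169/711341705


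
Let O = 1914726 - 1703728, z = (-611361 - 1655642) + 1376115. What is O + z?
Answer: -679890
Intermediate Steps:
z = -890888 (z = -2267003 + 1376115 = -890888)
O = 210998
O + z = 210998 - 890888 = -679890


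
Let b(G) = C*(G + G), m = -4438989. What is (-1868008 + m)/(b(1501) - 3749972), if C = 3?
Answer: 6306997/3740966 ≈ 1.6859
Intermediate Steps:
b(G) = 6*G (b(G) = 3*(G + G) = 3*(2*G) = 6*G)
(-1868008 + m)/(b(1501) - 3749972) = (-1868008 - 4438989)/(6*1501 - 3749972) = -6306997/(9006 - 3749972) = -6306997/(-3740966) = -6306997*(-1/3740966) = 6306997/3740966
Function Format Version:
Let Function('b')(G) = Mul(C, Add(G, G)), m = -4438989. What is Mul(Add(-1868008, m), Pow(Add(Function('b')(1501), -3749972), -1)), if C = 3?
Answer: Rational(6306997, 3740966) ≈ 1.6859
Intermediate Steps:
Function('b')(G) = Mul(6, G) (Function('b')(G) = Mul(3, Add(G, G)) = Mul(3, Mul(2, G)) = Mul(6, G))
Mul(Add(-1868008, m), Pow(Add(Function('b')(1501), -3749972), -1)) = Mul(Add(-1868008, -4438989), Pow(Add(Mul(6, 1501), -3749972), -1)) = Mul(-6306997, Pow(Add(9006, -3749972), -1)) = Mul(-6306997, Pow(-3740966, -1)) = Mul(-6306997, Rational(-1, 3740966)) = Rational(6306997, 3740966)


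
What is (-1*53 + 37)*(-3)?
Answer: 48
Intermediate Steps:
(-1*53 + 37)*(-3) = (-53 + 37)*(-3) = -16*(-3) = 48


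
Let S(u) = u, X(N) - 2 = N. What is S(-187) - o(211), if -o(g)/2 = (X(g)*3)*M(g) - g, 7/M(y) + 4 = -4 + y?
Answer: -16383/29 ≈ -564.93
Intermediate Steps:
X(N) = 2 + N
M(y) = 7/(-8 + y) (M(y) = 7/(-4 + (-4 + y)) = 7/(-8 + y))
o(g) = 2*g - 14*(6 + 3*g)/(-8 + g) (o(g) = -2*(((2 + g)*3)*(7/(-8 + g)) - g) = -2*((6 + 3*g)*(7/(-8 + g)) - g) = -2*(7*(6 + 3*g)/(-8 + g) - g) = -2*(-g + 7*(6 + 3*g)/(-8 + g)) = 2*g - 14*(6 + 3*g)/(-8 + g))
S(-187) - o(211) = -187 - 2*(-42 + 211² - 29*211)/(-8 + 211) = -187 - 2*(-42 + 44521 - 6119)/203 = -187 - 2*38360/203 = -187 - 1*10960/29 = -187 - 10960/29 = -16383/29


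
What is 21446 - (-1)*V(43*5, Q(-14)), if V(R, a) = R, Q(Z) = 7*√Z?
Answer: 21661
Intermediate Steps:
21446 - (-1)*V(43*5, Q(-14)) = 21446 - (-1)*43*5 = 21446 - (-1)*215 = 21446 - 1*(-215) = 21446 + 215 = 21661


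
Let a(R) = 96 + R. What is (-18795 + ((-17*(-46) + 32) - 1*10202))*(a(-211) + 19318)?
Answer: -541198149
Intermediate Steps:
(-18795 + ((-17*(-46) + 32) - 1*10202))*(a(-211) + 19318) = (-18795 + ((-17*(-46) + 32) - 1*10202))*((96 - 211) + 19318) = (-18795 + ((782 + 32) - 10202))*(-115 + 19318) = (-18795 + (814 - 10202))*19203 = (-18795 - 9388)*19203 = -28183*19203 = -541198149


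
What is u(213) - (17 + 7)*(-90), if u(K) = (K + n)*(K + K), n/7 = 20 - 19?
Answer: 95880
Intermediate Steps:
n = 7 (n = 7*(20 - 19) = 7*1 = 7)
u(K) = 2*K*(7 + K) (u(K) = (K + 7)*(K + K) = (7 + K)*(2*K) = 2*K*(7 + K))
u(213) - (17 + 7)*(-90) = 2*213*(7 + 213) - (17 + 7)*(-90) = 2*213*220 - 24*(-90) = 93720 - 1*(-2160) = 93720 + 2160 = 95880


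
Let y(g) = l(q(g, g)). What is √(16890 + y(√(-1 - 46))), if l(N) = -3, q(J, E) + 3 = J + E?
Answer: √16887 ≈ 129.95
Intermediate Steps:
q(J, E) = -3 + E + J (q(J, E) = -3 + (J + E) = -3 + (E + J) = -3 + E + J)
y(g) = -3
√(16890 + y(√(-1 - 46))) = √(16890 - 3) = √16887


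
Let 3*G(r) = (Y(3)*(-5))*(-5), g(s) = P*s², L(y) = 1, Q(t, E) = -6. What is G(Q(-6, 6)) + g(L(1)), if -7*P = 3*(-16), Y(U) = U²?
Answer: 573/7 ≈ 81.857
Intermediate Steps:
P = 48/7 (P = -3*(-16)/7 = -⅐*(-48) = 48/7 ≈ 6.8571)
g(s) = 48*s²/7
G(r) = 75 (G(r) = ((3²*(-5))*(-5))/3 = ((9*(-5))*(-5))/3 = (-45*(-5))/3 = (⅓)*225 = 75)
G(Q(-6, 6)) + g(L(1)) = 75 + (48/7)*1² = 75 + (48/7)*1 = 75 + 48/7 = 573/7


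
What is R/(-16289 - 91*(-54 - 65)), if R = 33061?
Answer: -4723/780 ≈ -6.0551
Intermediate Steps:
R/(-16289 - 91*(-54 - 65)) = 33061/(-16289 - 91*(-54 - 65)) = 33061/(-16289 - 91*(-119)) = 33061/(-16289 - 1*(-10829)) = 33061/(-16289 + 10829) = 33061/(-5460) = 33061*(-1/5460) = -4723/780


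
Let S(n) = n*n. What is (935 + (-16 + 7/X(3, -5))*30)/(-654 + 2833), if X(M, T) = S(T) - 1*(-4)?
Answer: 13405/63191 ≈ 0.21213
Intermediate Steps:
S(n) = n²
X(M, T) = 4 + T² (X(M, T) = T² - 1*(-4) = T² + 4 = 4 + T²)
(935 + (-16 + 7/X(3, -5))*30)/(-654 + 2833) = (935 + (-16 + 7/(4 + (-5)²))*30)/(-654 + 2833) = (935 + (-16 + 7/(4 + 25))*30)/2179 = (935 + (-16 + 7/29)*30)*(1/2179) = (935 - 457/29*30)*(1/2179) = (935 - 13710/29)*(1/2179) = (13405/29)*(1/2179) = 13405/63191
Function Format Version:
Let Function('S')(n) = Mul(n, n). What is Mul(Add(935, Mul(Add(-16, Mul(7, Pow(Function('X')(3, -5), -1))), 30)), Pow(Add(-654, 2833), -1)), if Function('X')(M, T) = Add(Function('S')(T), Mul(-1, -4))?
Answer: Rational(13405, 63191) ≈ 0.21213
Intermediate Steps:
Function('S')(n) = Pow(n, 2)
Function('X')(M, T) = Add(4, Pow(T, 2)) (Function('X')(M, T) = Add(Pow(T, 2), Mul(-1, -4)) = Add(Pow(T, 2), 4) = Add(4, Pow(T, 2)))
Mul(Add(935, Mul(Add(-16, Mul(7, Pow(Function('X')(3, -5), -1))), 30)), Pow(Add(-654, 2833), -1)) = Mul(Add(935, Mul(Add(-16, Mul(7, Pow(Add(4, Pow(-5, 2)), -1))), 30)), Pow(Add(-654, 2833), -1)) = Mul(Add(935, Mul(Add(-16, Mul(7, Pow(Add(4, 25), -1))), 30)), Pow(2179, -1)) = Mul(Add(935, Mul(Add(-16, Mul(7, Pow(29, -1))), 30)), Rational(1, 2179)) = Mul(Add(935, Mul(Add(-16, Mul(7, Rational(1, 29))), 30)), Rational(1, 2179)) = Mul(Add(935, Mul(Add(-16, Rational(7, 29)), 30)), Rational(1, 2179)) = Mul(Add(935, Mul(Rational(-457, 29), 30)), Rational(1, 2179)) = Mul(Add(935, Rational(-13710, 29)), Rational(1, 2179)) = Mul(Rational(13405, 29), Rational(1, 2179)) = Rational(13405, 63191)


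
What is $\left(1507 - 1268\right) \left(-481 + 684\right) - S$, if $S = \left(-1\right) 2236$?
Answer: $50753$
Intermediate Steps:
$S = -2236$
$\left(1507 - 1268\right) \left(-481 + 684\right) - S = \left(1507 - 1268\right) \left(-481 + 684\right) - -2236 = 239 \cdot 203 + 2236 = 48517 + 2236 = 50753$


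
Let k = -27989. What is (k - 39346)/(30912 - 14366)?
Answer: -67335/16546 ≈ -4.0696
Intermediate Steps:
(k - 39346)/(30912 - 14366) = (-27989 - 39346)/(30912 - 14366) = -67335/16546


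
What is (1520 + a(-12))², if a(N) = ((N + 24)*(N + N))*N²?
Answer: 1596162304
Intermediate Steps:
a(N) = 2*N³*(24 + N) (a(N) = ((24 + N)*(2*N))*N² = (2*N*(24 + N))*N² = 2*N³*(24 + N))
(1520 + a(-12))² = (1520 + 2*(-12)³*(24 - 12))² = (1520 + 2*(-1728)*12)² = (1520 - 41472)² = (-39952)² = 1596162304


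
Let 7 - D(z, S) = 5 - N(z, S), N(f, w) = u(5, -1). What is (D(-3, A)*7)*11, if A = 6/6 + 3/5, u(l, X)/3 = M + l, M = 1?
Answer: 1540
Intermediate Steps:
u(l, X) = 3 + 3*l (u(l, X) = 3*(1 + l) = 3 + 3*l)
N(f, w) = 18 (N(f, w) = 3 + 3*5 = 3 + 15 = 18)
A = 8/5 (A = 6*(1/6) + 3*(1/5) = 1 + 3/5 = 8/5 ≈ 1.6000)
D(z, S) = 20 (D(z, S) = 7 - (5 - 1*18) = 7 - (5 - 18) = 7 - 1*(-13) = 7 + 13 = 20)
(D(-3, A)*7)*11 = (20*7)*11 = 140*11 = 1540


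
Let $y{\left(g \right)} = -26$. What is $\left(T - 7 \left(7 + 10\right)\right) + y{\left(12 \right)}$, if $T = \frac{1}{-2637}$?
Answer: $- \frac{382366}{2637} \approx -145.0$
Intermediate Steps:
$T = - \frac{1}{2637} \approx -0.00037922$
$\left(T - 7 \left(7 + 10\right)\right) + y{\left(12 \right)} = \left(- \frac{1}{2637} - 7 \left(7 + 10\right)\right) - 26 = \left(- \frac{1}{2637} - 119\right) - 26 = - \frac{313804}{2637} - 26 = - \frac{382366}{2637}$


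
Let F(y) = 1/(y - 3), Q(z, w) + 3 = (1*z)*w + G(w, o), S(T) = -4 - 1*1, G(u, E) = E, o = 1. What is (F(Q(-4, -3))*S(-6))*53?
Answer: -265/7 ≈ -37.857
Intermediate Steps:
S(T) = -5 (S(T) = -4 - 1 = -5)
Q(z, w) = -2 + w*z (Q(z, w) = -3 + ((1*z)*w + 1) = -3 + (z*w + 1) = -3 + (w*z + 1) = -3 + (1 + w*z) = -2 + w*z)
F(y) = 1/(-3 + y)
(F(Q(-4, -3))*S(-6))*53 = (-5/(-3 + (-2 - 3*(-4))))*53 = (-5/(-3 + (-2 + 12)))*53 = (-5/(-3 + 10))*53 = (-5/7)*53 = ((⅐)*(-5))*53 = -5/7*53 = -265/7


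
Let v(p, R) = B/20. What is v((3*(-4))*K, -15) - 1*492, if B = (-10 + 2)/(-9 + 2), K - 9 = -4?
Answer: -17218/35 ≈ -491.94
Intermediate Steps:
K = 5 (K = 9 - 4 = 5)
B = 8/7 (B = -8/(-7) = -8*(-⅐) = 8/7 ≈ 1.1429)
v(p, R) = 2/35 (v(p, R) = (8/7)/20 = (8/7)*(1/20) = 2/35)
v((3*(-4))*K, -15) - 1*492 = 2/35 - 1*492 = 2/35 - 492 = -17218/35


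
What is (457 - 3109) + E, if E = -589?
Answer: -3241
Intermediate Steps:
(457 - 3109) + E = (457 - 3109) - 589 = -2652 - 589 = -3241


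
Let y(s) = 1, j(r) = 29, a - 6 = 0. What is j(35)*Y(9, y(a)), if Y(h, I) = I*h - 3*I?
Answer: 174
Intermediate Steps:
a = 6 (a = 6 + 0 = 6)
Y(h, I) = -3*I + I*h
j(35)*Y(9, y(a)) = 29*(1*(-3 + 9)) = 29*(1*6) = 29*6 = 174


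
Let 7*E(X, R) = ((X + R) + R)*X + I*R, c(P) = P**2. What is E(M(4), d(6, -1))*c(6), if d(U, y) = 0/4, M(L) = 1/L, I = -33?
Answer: 9/28 ≈ 0.32143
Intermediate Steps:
d(U, y) = 0 (d(U, y) = 0*(1/4) = 0)
E(X, R) = -33*R/7 + X*(X + 2*R)/7 (E(X, R) = (((X + R) + R)*X - 33*R)/7 = (((R + X) + R)*X - 33*R)/7 = ((X + 2*R)*X - 33*R)/7 = (X*(X + 2*R) - 33*R)/7 = (-33*R + X*(X + 2*R))/7 = -33*R/7 + X*(X + 2*R)/7)
E(M(4), d(6, -1))*c(6) = (-33/7*0 + (1/4)**2/7 + (2/7)*0/4)*6**2 = (0 + (1/4)**2/7 + (2/7)*0*(1/4))*36 = (0 + (1/7)*(1/16) + 0)*36 = (0 + 1/112 + 0)*36 = (1/112)*36 = 9/28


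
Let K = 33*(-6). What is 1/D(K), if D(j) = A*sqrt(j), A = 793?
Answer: -I*sqrt(22)/52338 ≈ -8.9618e-5*I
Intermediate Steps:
K = -198
D(j) = 793*sqrt(j)
1/D(K) = 1/(793*sqrt(-198)) = 1/(793*(3*I*sqrt(22))) = 1/(2379*I*sqrt(22)) = -I*sqrt(22)/52338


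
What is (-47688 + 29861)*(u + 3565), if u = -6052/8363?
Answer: -531387982561/8363 ≈ -6.3540e+7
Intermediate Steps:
u = -6052/8363 (u = -6052*1/8363 = -6052/8363 ≈ -0.72366)
(-47688 + 29861)*(u + 3565) = (-47688 + 29861)*(-6052/8363 + 3565) = -17827*29808043/8363 = -531387982561/8363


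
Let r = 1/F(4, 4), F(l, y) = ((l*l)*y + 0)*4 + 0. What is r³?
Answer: 1/16777216 ≈ 5.9605e-8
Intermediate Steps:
F(l, y) = 4*y*l² (F(l, y) = (l²*y + 0)*4 + 0 = (y*l² + 0)*4 + 0 = (y*l²)*4 + 0 = 4*y*l² + 0 = 4*y*l²)
r = 1/256 (r = 1/(4*4*4²) = 1/(4*4*16) = 1/256 ≈ 0.0039063)
r³ = (1/256)³ = 1/16777216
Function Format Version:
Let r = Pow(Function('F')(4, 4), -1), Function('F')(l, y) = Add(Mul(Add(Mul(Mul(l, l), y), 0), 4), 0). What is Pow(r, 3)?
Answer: Rational(1, 16777216) ≈ 5.9605e-8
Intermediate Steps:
Function('F')(l, y) = Mul(4, y, Pow(l, 2)) (Function('F')(l, y) = Add(Mul(Add(Mul(Pow(l, 2), y), 0), 4), 0) = Add(Mul(Add(Mul(y, Pow(l, 2)), 0), 4), 0) = Add(Mul(Mul(y, Pow(l, 2)), 4), 0) = Add(Mul(4, y, Pow(l, 2)), 0) = Mul(4, y, Pow(l, 2)))
r = Rational(1, 256) (r = Pow(Mul(4, 4, Pow(4, 2)), -1) = Pow(Mul(4, 4, 16), -1) = Pow(256, -1) = Rational(1, 256) ≈ 0.0039063)
Pow(r, 3) = Pow(Rational(1, 256), 3) = Rational(1, 16777216)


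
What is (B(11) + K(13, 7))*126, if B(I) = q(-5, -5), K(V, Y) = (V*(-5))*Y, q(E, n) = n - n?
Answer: -57330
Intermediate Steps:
q(E, n) = 0
K(V, Y) = -5*V*Y (K(V, Y) = (-5*V)*Y = -5*V*Y)
B(I) = 0
(B(11) + K(13, 7))*126 = (0 - 5*13*7)*126 = (0 - 455)*126 = -455*126 = -57330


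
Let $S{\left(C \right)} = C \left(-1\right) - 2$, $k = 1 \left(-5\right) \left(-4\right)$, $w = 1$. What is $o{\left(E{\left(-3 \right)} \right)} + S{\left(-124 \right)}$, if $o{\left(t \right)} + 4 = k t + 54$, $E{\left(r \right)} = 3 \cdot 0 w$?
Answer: $172$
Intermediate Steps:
$k = 20$ ($k = \left(-5\right) \left(-4\right) = 20$)
$E{\left(r \right)} = 0$ ($E{\left(r \right)} = 3 \cdot 0 \cdot 1 = 0 \cdot 1 = 0$)
$o{\left(t \right)} = 50 + 20 t$ ($o{\left(t \right)} = -4 + \left(20 t + 54\right) = -4 + \left(54 + 20 t\right) = 50 + 20 t$)
$S{\left(C \right)} = -2 - C$ ($S{\left(C \right)} = - C - 2 = -2 - C$)
$o{\left(E{\left(-3 \right)} \right)} + S{\left(-124 \right)} = \left(50 + 20 \cdot 0\right) - -122 = \left(50 + 0\right) + \left(-2 + 124\right) = 50 + 122 = 172$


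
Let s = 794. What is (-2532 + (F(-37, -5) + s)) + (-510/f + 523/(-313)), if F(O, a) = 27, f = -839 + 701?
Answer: -12302913/7199 ≈ -1709.0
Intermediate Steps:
f = -138
(-2532 + (F(-37, -5) + s)) + (-510/f + 523/(-313)) = (-2532 + (27 + 794)) + (-510/(-138) + 523/(-313)) = (-2532 + 821) + (-510*(-1/138) + 523*(-1/313)) = -1711 + (85/23 - 523/313) = -1711 + 14576/7199 = -12302913/7199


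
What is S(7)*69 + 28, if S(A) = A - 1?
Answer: 442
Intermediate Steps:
S(A) = -1 + A
S(7)*69 + 28 = (-1 + 7)*69 + 28 = 6*69 + 28 = 414 + 28 = 442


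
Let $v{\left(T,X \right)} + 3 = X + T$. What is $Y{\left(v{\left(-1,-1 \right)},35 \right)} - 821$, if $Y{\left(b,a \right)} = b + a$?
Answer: $-791$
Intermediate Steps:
$v{\left(T,X \right)} = -3 + T + X$ ($v{\left(T,X \right)} = -3 + \left(X + T\right) = -3 + \left(T + X\right) = -3 + T + X$)
$Y{\left(b,a \right)} = a + b$
$Y{\left(v{\left(-1,-1 \right)},35 \right)} - 821 = \left(35 - 5\right) - 821 = 30 - 821 = -791$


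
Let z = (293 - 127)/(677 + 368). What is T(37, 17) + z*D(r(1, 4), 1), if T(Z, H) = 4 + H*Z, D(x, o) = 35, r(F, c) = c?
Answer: 133459/209 ≈ 638.56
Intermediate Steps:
z = 166/1045 ≈ 0.15885
T(37, 17) + z*D(r(1, 4), 1) = (4 + 17*37) + (166/1045)*35 = (4 + 629) + 1162/209 = 633 + 1162/209 = 133459/209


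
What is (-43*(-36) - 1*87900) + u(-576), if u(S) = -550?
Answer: -86902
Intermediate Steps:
(-43*(-36) - 1*87900) + u(-576) = (-43*(-36) - 1*87900) - 550 = (1548 - 87900) - 550 = -86352 - 550 = -86902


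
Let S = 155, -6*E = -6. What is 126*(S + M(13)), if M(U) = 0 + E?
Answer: 19656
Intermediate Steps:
E = 1 (E = -⅙*(-6) = 1)
M(U) = 1 (M(U) = 0 + 1 = 1)
126*(S + M(13)) = 126*(155 + 1) = 126*156 = 19656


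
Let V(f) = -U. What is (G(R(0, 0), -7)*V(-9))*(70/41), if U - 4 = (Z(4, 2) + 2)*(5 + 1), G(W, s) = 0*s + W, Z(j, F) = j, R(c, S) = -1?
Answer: 2800/41 ≈ 68.293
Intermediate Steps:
G(W, s) = W (G(W, s) = 0 + W = W)
U = 40 (U = 4 + (4 + 2)*(5 + 1) = 4 + 6*6 = 4 + 36 = 40)
V(f) = -40 (V(f) = -1*40 = -40)
(G(R(0, 0), -7)*V(-9))*(70/41) = (-1*(-40))*(70/41) = 40*(70*(1/41)) = 40*(70/41) = 2800/41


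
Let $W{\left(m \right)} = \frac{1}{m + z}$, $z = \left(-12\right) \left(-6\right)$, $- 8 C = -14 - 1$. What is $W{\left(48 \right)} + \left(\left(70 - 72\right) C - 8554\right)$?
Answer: $- \frac{1026929}{120} \approx -8557.7$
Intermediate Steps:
$C = \frac{15}{8}$ ($C = - \frac{-14 - 1}{8} = \left(- \frac{1}{8}\right) \left(-15\right) = \frac{15}{8} \approx 1.875$)
$z = 72$
$W{\left(m \right)} = \frac{1}{72 + m}$ ($W{\left(m \right)} = \frac{1}{m + 72} = \frac{1}{72 + m}$)
$W{\left(48 \right)} + \left(\left(70 - 72\right) C - 8554\right) = \frac{1}{72 + 48} - \left(8554 - \left(70 - 72\right) \frac{15}{8}\right) = \frac{1}{120} - \frac{34231}{4} = - \frac{1026929}{120}$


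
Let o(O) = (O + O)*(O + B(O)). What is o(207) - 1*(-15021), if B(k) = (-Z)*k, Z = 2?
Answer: -70677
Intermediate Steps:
B(k) = -2*k (B(k) = (-1*2)*k = -2*k)
o(O) = -2*O² (o(O) = (O + O)*(O - 2*O) = (2*O)*(-O) = -2*O²)
o(207) - 1*(-15021) = -2*207² - 1*(-15021) = -2*42849 + 15021 = -85698 + 15021 = -70677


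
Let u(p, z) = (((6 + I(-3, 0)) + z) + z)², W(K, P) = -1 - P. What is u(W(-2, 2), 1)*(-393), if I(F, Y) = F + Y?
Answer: -9825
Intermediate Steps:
u(p, z) = (3 + 2*z)² (u(p, z) = (((6 + (-3 + 0)) + z) + z)² = (((6 - 3) + z) + z)² = ((3 + z) + z)² = (3 + 2*z)²)
u(W(-2, 2), 1)*(-393) = (3 + 2*1)²*(-393) = (3 + 2)²*(-393) = 5²*(-393) = 25*(-393) = -9825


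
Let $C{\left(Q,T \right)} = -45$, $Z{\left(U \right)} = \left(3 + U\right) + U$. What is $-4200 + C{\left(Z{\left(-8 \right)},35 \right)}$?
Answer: $-4245$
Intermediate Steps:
$Z{\left(U \right)} = 3 + 2 U$
$-4200 + C{\left(Z{\left(-8 \right)},35 \right)} = -4200 - 45 = -4245$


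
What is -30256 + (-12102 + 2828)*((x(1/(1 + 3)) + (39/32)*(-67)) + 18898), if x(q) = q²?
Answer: -2792537721/16 ≈ -1.7453e+8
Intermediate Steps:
-30256 + (-12102 + 2828)*((x(1/(1 + 3)) + (39/32)*(-67)) + 18898) = -30256 + (-12102 + 2828)*(((1/(1 + 3))² + (39/32)*(-67)) + 18898) = -30256 - 9274*(((1/4)² + (39*(1/32))*(-67)) + 18898) = -30256 - 9274*(((¼)² + (39/32)*(-67)) + 18898) = -30256 - 9274*((1/16 - 2613/32) + 18898) = -30256 - 9274*(-2611/32 + 18898) = -30256 - 9274*602125/32 = -30256 - 2792053625/16 = -2792537721/16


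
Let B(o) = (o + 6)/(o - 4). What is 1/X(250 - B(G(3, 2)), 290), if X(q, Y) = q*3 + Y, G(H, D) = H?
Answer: 1/1067 ≈ 0.00093721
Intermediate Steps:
B(o) = (6 + o)/(-4 + o)
X(q, Y) = Y + 3*q (X(q, Y) = 3*q + Y = Y + 3*q)
1/X(250 - B(G(3, 2)), 290) = 1/(290 + 3*(250 - (6 + 3)/(-4 + 3))) = 1/(290 + 3*(250 - 9/(-1))) = 1/(290 + 3*(250 - (-1)*9)) = 1/(290 + 3*(250 - 1*(-9))) = 1/(290 + 3*(250 + 9)) = 1/(290 + 3*259) = 1/(290 + 777) = 1/1067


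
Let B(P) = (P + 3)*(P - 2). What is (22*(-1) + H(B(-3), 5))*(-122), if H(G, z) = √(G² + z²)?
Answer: 2074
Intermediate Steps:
B(P) = (-2 + P)*(3 + P) (B(P) = (3 + P)*(-2 + P) = (-2 + P)*(3 + P))
(22*(-1) + H(B(-3), 5))*(-122) = (22*(-1) + √((-6 - 3 + (-3)²)² + 5²))*(-122) = (-22 + √((-6 - 3 + 9)² + 25))*(-122) = (-22 + √(0² + 25))*(-122) = (-22 + √(0 + 25))*(-122) = (-22 + √25)*(-122) = (-22 + 5)*(-122) = -17*(-122) = 2074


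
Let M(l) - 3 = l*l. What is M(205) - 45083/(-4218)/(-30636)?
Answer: 5430969405061/129222648 ≈ 42028.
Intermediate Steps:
M(l) = 3 + l**2 (M(l) = 3 + l*l = 3 + l**2)
M(205) - 45083/(-4218)/(-30636) = (3 + 205**2) - 45083/(-4218)/(-30636) = (3 + 42025) - 45083*(-1/4218)*(-1/30636) = 42028 + (45083/4218)*(-1/30636) = 42028 - 45083/129222648 = 5430969405061/129222648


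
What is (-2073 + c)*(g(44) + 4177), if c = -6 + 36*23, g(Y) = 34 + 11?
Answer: -5281722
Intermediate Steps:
g(Y) = 45
c = 822 (c = -6 + 828 = 822)
(-2073 + c)*(g(44) + 4177) = (-2073 + 822)*(45 + 4177) = -1251*4222 = -5281722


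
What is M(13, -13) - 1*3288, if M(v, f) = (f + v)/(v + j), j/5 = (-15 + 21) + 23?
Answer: -3288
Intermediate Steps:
j = 145 (j = 5*((-15 + 21) + 23) = 5*(6 + 23) = 5*29 = 145)
M(v, f) = (f + v)/(145 + v) (M(v, f) = (f + v)/(v + 145) = (f + v)/(145 + v))
M(13, -13) - 1*3288 = (-13 + 13)/(145 + 13) - 1*3288 = 0/158 - 3288 = (1/158)*0 - 3288 = 0 - 3288 = -3288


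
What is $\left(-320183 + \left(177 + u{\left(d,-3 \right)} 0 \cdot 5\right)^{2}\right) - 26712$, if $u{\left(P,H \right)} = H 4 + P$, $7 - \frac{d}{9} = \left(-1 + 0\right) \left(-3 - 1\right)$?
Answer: $-315566$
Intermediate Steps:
$d = 27$ ($d = 63 - 9 \left(-1 + 0\right) \left(-3 - 1\right) = 63 - 9 \left(\left(-1\right) \left(-4\right)\right) = 63 - 36 = 27$)
$u{\left(P,H \right)} = P + 4 H$ ($u{\left(P,H \right)} = 4 H + P = P + 4 H$)
$\left(-320183 + \left(177 + u{\left(d,-3 \right)} 0 \cdot 5\right)^{2}\right) - 26712 = \left(-320183 + \left(177 + \left(27 + 4 \left(-3\right)\right) 0 \cdot 5\right)^{2}\right) - 26712 = \left(-320183 + \left(177 + \left(27 - 12\right) 0 \cdot 5\right)^{2}\right) - 26712 = \left(-320183 + \left(177 + 15 \cdot 0 \cdot 5\right)^{2}\right) - 26712 = \left(-320183 + \left(177 + 0 \cdot 5\right)^{2}\right) - 26712 = \left(-320183 + \left(177 + 0\right)^{2}\right) - 26712 = \left(-320183 + 177^{2}\right) - 26712 = \left(-320183 + 31329\right) - 26712 = -288854 - 26712 = -315566$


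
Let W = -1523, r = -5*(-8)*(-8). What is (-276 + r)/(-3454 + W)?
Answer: 596/4977 ≈ 0.11975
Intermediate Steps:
r = -320 (r = 40*(-8) = -320)
(-276 + r)/(-3454 + W) = (-276 - 320)/(-3454 - 1523) = -596/(-4977) = -596*(-1/4977) = 596/4977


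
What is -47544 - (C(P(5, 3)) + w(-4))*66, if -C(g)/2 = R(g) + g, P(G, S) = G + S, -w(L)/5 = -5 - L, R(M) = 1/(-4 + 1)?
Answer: -46862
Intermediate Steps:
R(M) = -⅓ (R(M) = 1/(-3) = -⅓)
w(L) = 25 + 5*L (w(L) = -5*(-5 - L) = 25 + 5*L)
C(g) = ⅔ - 2*g (C(g) = -2*(-⅓ + g) = ⅔ - 2*g)
-47544 - (C(P(5, 3)) + w(-4))*66 = -47544 - ((⅔ - 2*(5 + 3)) + (25 + 5*(-4)))*66 = -47544 - ((⅔ - 2*8) + (25 - 20))*66 = -47544 - ((⅔ - 16) + 5)*66 = -47544 - (-46/3 + 5)*66 = -47544 - (-31)*66/3 = -47544 - 1*(-682) = -47544 + 682 = -46862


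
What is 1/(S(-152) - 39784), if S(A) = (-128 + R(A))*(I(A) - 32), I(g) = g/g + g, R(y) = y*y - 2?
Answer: -1/4244026 ≈ -2.3563e-7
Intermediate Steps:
R(y) = -2 + y**2 (R(y) = y**2 - 2 = -2 + y**2)
I(g) = 1 + g
S(A) = (-130 + A**2)*(-31 + A) (S(A) = (-128 + (-2 + A**2))*((1 + A) - 32) = (-130 + A**2)*(-31 + A))
1/(S(-152) - 39784) = 1/((4030 + (-152)**3 - 130*(-152) - 31*(-152)**2) - 39784) = 1/((4030 - 3511808 + 19760 - 31*23104) - 39784) = 1/((4030 - 3511808 + 19760 - 716224) - 39784) = 1/(-4204242 - 39784) = 1/(-4244026) = -1/4244026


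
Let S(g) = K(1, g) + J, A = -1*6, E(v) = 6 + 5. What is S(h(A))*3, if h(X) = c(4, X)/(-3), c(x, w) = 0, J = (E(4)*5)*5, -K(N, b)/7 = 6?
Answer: 699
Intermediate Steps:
E(v) = 11
K(N, b) = -42 (K(N, b) = -7*6 = -42)
J = 275 (J = (11*5)*5 = 55*5 = 275)
A = -6
h(X) = 0 (h(X) = 0/(-3) = 0*(-1/3) = 0)
S(g) = 233 (S(g) = -42 + 275 = 233)
S(h(A))*3 = 233*3 = 699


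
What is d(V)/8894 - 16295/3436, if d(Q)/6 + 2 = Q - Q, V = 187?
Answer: -72484481/15279892 ≈ -4.7438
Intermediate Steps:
d(Q) = -12 (d(Q) = -12 + 6*(Q - Q) = -12 + 6*0 = -12 + 0 = -12)
d(V)/8894 - 16295/3436 = -12/8894 - 16295/3436 = -12*1/8894 - 16295*1/3436 = -6/4447 - 16295/3436 = -72484481/15279892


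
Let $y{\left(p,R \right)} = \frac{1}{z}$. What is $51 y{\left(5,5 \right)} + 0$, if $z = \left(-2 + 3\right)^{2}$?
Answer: $51$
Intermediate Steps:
$z = 1$ ($z = 1^{2} = 1$)
$y{\left(p,R \right)} = 1$ ($y{\left(p,R \right)} = 1^{-1} = 1$)
$51 y{\left(5,5 \right)} + 0 = 51 \cdot 1 + 0 = 51 + 0 = 51$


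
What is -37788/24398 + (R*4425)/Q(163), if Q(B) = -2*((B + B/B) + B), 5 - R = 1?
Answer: -38046496/1329691 ≈ -28.613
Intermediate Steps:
R = 4 (R = 5 - 1*1 = 5 - 1 = 4)
Q(B) = -2 - 4*B (Q(B) = -2*((B + 1) + B) = -2*((1 + B) + B) = -2*(1 + 2*B) = -2 - 4*B)
-37788/24398 + (R*4425)/Q(163) = -37788/24398 + (4*4425)/(-2 - 4*163) = -37788*1/24398 + 17700/(-2 - 652) = -18894/12199 + 17700/(-654) = -18894/12199 + 17700*(-1/654) = -18894/12199 - 2950/109 = -38046496/1329691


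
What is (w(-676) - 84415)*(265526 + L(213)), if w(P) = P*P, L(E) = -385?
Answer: 98781196101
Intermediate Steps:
w(P) = P²
(w(-676) - 84415)*(265526 + L(213)) = ((-676)² - 84415)*(265526 - 385) = (456976 - 84415)*265141 = 372561*265141 = 98781196101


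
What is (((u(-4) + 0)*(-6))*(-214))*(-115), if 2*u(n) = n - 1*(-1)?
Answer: 221490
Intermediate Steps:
u(n) = 1/2 + n/2 (u(n) = (n - 1*(-1))/2 = (n + 1)/2 = (1 + n)/2 = 1/2 + n/2)
(((u(-4) + 0)*(-6))*(-214))*(-115) = ((((1/2 + (1/2)*(-4)) + 0)*(-6))*(-214))*(-115) = ((((1/2 - 2) + 0)*(-6))*(-214))*(-115) = (((-3/2 + 0)*(-6))*(-214))*(-115) = (-3/2*(-6)*(-214))*(-115) = (9*(-214))*(-115) = -1926*(-115) = 221490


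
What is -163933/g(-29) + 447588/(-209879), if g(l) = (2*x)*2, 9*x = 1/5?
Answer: -1548276025167/839516 ≈ -1.8442e+6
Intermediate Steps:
x = 1/45 (x = (⅑)/5 = (⅑)*(⅕) = 1/45 ≈ 0.022222)
g(l) = 4/45 (g(l) = (2*(1/45))*2 = (2/45)*2 = 4/45)
-163933/g(-29) + 447588/(-209879) = -163933/4/45 + 447588/(-209879) = -163933*45/4 + 447588*(-1/209879) = -7376985/4 - 447588/209879 = -1548276025167/839516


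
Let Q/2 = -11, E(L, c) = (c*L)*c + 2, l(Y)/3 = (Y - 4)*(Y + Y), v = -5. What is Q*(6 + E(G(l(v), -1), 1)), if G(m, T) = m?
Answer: -6116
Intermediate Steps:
l(Y) = 6*Y*(-4 + Y) (l(Y) = 3*((Y - 4)*(Y + Y)) = 3*((-4 + Y)*(2*Y)) = 3*(2*Y*(-4 + Y)) = 6*Y*(-4 + Y))
E(L, c) = 2 + L*c² (E(L, c) = (L*c)*c + 2 = L*c² + 2 = 2 + L*c²)
Q = -22 (Q = 2*(-11) = -22)
Q*(6 + E(G(l(v), -1), 1)) = -22*(6 + (2 + (6*(-5)*(-4 - 5))*1²)) = -22*(6 + (2 + (6*(-5)*(-9))*1)) = -22*(6 + (2 + 270*1)) = -22*(6 + (2 + 270)) = -22*(6 + 272) = -22*278 = -6116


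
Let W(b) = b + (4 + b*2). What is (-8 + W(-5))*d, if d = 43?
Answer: -817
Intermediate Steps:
W(b) = 4 + 3*b (W(b) = b + (4 + 2*b) = 4 + 3*b)
(-8 + W(-5))*d = (-8 + (4 + 3*(-5)))*43 = (-8 + (4 - 15))*43 = (-8 - 11)*43 = -19*43 = -817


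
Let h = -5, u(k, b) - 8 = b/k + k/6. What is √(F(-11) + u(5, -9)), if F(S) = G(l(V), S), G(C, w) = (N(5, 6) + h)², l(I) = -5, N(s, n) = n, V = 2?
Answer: √7230/30 ≈ 2.8343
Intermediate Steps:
u(k, b) = 8 + k/6 + b/k (u(k, b) = 8 + (b/k + k/6) = 8 + (k/6 + b/k) = 8 + k/6 + b/k)
G(C, w) = 1 (G(C, w) = (6 - 5)² = 1² = 1)
F(S) = 1
√(F(-11) + u(5, -9)) = √(1 + (8 + (⅙)*5 - 9/5)) = √(1 + (8 + ⅚ - 9*⅕)) = √(1 + (8 + ⅚ - 9/5)) = √(1 + 211/30) = √(241/30) = √7230/30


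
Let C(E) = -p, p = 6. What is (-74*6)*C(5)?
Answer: 2664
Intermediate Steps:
C(E) = -6 (C(E) = -1*6 = -6)
(-74*6)*C(5) = -74*6*(-6) = -37*12*(-6) = -444*(-6) = 2664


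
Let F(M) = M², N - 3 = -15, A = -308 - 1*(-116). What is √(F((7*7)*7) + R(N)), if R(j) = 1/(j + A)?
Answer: √1224020145/102 ≈ 343.00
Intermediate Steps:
A = -192 (A = -308 + 116 = -192)
N = -12 (N = 3 - 15 = -12)
R(j) = 1/(-192 + j) (R(j) = 1/(j - 192) = 1/(-192 + j))
√(F((7*7)*7) + R(N)) = √(((7*7)*7)² + 1/(-192 - 12)) = √((49*7)² + 1/(-204)) = √(343² - 1/204) = √(117649 - 1/204) = √(24000395/204) = √1224020145/102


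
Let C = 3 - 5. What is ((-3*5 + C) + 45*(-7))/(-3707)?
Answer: 332/3707 ≈ 0.089560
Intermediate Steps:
C = -2
((-3*5 + C) + 45*(-7))/(-3707) = ((-3*5 - 2) + 45*(-7))/(-3707) = ((-15 - 2) - 315)*(-1/3707) = (-17 - 315)*(-1/3707) = -332*(-1/3707) = 332/3707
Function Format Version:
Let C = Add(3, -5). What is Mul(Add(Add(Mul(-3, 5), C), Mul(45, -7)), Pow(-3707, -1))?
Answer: Rational(332, 3707) ≈ 0.089560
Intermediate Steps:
C = -2
Mul(Add(Add(Mul(-3, 5), C), Mul(45, -7)), Pow(-3707, -1)) = Mul(Add(Add(Mul(-3, 5), -2), Mul(45, -7)), Pow(-3707, -1)) = Mul(Add(Add(-15, -2), -315), Rational(-1, 3707)) = Mul(Add(-17, -315), Rational(-1, 3707)) = Mul(-332, Rational(-1, 3707)) = Rational(332, 3707)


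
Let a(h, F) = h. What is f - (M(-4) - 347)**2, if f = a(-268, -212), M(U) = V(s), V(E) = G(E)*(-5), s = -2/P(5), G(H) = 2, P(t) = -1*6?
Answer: -127717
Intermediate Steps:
P(t) = -6
s = 1/3 (s = -2/(-6) = -2*(-1/6) = 1/3 ≈ 0.33333)
V(E) = -10 (V(E) = 2*(-5) = -10)
M(U) = -10
f = -268
f - (M(-4) - 347)**2 = -268 - (-10 - 347)**2 = -268 - 1*(-357)**2 = -268 - 1*127449 = -268 - 127449 = -127717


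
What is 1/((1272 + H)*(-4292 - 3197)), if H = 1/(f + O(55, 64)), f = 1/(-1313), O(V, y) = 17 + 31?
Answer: -63023/600367435241 ≈ -1.0497e-7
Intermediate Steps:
O(V, y) = 48
f = -1/1313 ≈ -0.00076161
H = 1313/63023 (H = 1/(-1/1313 + 48) = 1/(63023/1313) = 1313/63023 ≈ 0.020834)
1/((1272 + H)*(-4292 - 3197)) = 1/((1272 + 1313/63023)*(-4292 - 3197)) = 1/((80166569/63023)*(-7489)) = 1/(-600367435241/63023) = -63023/600367435241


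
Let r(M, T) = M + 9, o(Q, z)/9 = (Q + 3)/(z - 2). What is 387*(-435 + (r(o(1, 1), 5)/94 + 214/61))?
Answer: -958142727/5734 ≈ -1.6710e+5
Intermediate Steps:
o(Q, z) = 9*(3 + Q)/(-2 + z) (o(Q, z) = 9*((Q + 3)/(z - 2)) = 9*((3 + Q)/(-2 + z)) = 9*(3 + Q)/(-2 + z))
r(M, T) = 9 + M
387*(-435 + (r(o(1, 1), 5)/94 + 214/61)) = 387*(-435 + ((9 + 9*(3 + 1)/(-2 + 1))/94 + 214/61)) = 387*(-435 + ((9 + 9*4/(-1))*(1/94) + 214*(1/61))) = 387*(-435 + ((9 + 9*(-1)*4)*(1/94) + 214/61)) = 387*(-435 + ((9 - 36)*(1/94) + 214/61)) = 387*(-435 + (-27*1/94 + 214/61)) = 387*(-435 + (-27/94 + 214/61)) = 387*(-435 + 18469/5734) = 387*(-2475821/5734) = -958142727/5734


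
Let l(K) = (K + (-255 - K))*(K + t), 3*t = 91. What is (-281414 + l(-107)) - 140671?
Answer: -402535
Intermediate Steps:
t = 91/3 (t = (⅓)*91 = 91/3 ≈ 30.333)
l(K) = -7735 - 255*K (l(K) = (K + (-255 - K))*(K + 91/3) = -255*(91/3 + K) = -7735 - 255*K)
(-281414 + l(-107)) - 140671 = (-281414 + (-7735 - 255*(-107))) - 140671 = (-281414 + (-7735 + 27285)) - 140671 = (-281414 + 19550) - 140671 = -261864 - 140671 = -402535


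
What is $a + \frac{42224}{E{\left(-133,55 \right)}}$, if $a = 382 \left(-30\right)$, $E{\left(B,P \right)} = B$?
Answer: $- \frac{223772}{19} \approx -11777.0$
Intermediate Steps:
$a = -11460$
$a + \frac{42224}{E{\left(-133,55 \right)}} = -11460 + \frac{42224}{-133} = -11460 + 42224 \left(- \frac{1}{133}\right) = -11460 - \frac{6032}{19} = - \frac{223772}{19}$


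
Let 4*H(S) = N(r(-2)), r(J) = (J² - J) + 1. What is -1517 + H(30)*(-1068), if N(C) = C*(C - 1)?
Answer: -12731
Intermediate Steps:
r(J) = 1 + J² - J
N(C) = C*(-1 + C)
H(S) = 21/2 (H(S) = ((1 + (-2)² - 1*(-2))*(-1 + (1 + (-2)² - 1*(-2))))/4 = ((1 + 4 + 2)*(-1 + (1 + 4 + 2)))/4 = (7*(-1 + 7))/4 = (7*6)/4 = (¼)*42 = 21/2)
-1517 + H(30)*(-1068) = -1517 + (21/2)*(-1068) = -1517 - 11214 = -12731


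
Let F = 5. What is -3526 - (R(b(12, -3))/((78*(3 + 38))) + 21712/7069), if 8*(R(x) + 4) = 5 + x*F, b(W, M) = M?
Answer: -106373984101/30142216 ≈ -3529.1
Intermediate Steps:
R(x) = -27/8 + 5*x/8 (R(x) = -4 + (5 + x*5)/8 = -4 + (5 + 5*x)/8 = -4 + (5/8 + 5*x/8) = -27/8 + 5*x/8)
-3526 - (R(b(12, -3))/((78*(3 + 38))) + 21712/7069) = -3526 - ((-27/8 + (5/8)*(-3))/((78*(3 + 38))) + 21712/7069) = -3526 - ((-27/8 - 15/8)/((78*41)) + 21712*(1/7069)) = -3526 - (-21/4/3198 + 21712/7069) = -3526 - (-21/4*1/3198 + 21712/7069) = -3526 - (-7/4264 + 21712/7069) = -3526 - 1*92530485/30142216 = -3526 - 92530485/30142216 = -106373984101/30142216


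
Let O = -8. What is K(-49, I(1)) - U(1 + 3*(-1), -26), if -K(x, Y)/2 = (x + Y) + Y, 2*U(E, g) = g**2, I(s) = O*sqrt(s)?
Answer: -208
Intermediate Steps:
I(s) = -8*sqrt(s)
U(E, g) = g**2/2
K(x, Y) = -4*Y - 2*x (K(x, Y) = -2*((x + Y) + Y) = -2*((Y + x) + Y) = -2*(x + 2*Y) = -4*Y - 2*x)
K(-49, I(1)) - U(1 + 3*(-1), -26) = (-(-32)*sqrt(1) - 2*(-49)) - (-26)**2/2 = (-(-32) + 98) - 676/2 = (-4*(-8) + 98) - 1*338 = (32 + 98) - 338 = 130 - 338 = -208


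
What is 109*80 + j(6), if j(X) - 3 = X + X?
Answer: 8735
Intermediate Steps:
j(X) = 3 + 2*X (j(X) = 3 + (X + X) = 3 + 2*X)
109*80 + j(6) = 109*80 + (3 + 2*6) = 8720 + (3 + 12) = 8720 + 15 = 8735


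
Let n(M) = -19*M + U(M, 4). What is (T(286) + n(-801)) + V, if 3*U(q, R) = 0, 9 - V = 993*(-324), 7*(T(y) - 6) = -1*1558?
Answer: 2357204/7 ≈ 3.3674e+5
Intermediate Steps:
T(y) = -1516/7 (T(y) = 6 + (-1*1558)/7 = 6 + (⅐)*(-1558) = 6 - 1558/7 = -1516/7)
V = 321741 (V = 9 - 993*(-324) = 9 - 1*(-321732) = 9 + 321732 = 321741)
U(q, R) = 0 (U(q, R) = (⅓)*0 = 0)
n(M) = -19*M (n(M) = -19*M + 0 = -19*M)
(T(286) + n(-801)) + V = (-1516/7 - 19*(-801)) + 321741 = (-1516/7 + 15219) + 321741 = 105017/7 + 321741 = 2357204/7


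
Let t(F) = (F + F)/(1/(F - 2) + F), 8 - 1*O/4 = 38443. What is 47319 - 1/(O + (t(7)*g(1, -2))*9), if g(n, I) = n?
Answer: 14547989957/307445 ≈ 47319.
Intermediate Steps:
O = -153740 (O = 32 - 4*38443 = 32 - 153772 = -153740)
t(F) = 2*F/(F + 1/(-2 + F)) (t(F) = (2*F)/(1/(-2 + F) + F) = (2*F)/(F + 1/(-2 + F)) = 2*F/(F + 1/(-2 + F)))
47319 - 1/(O + (t(7)*g(1, -2))*9) = 47319 - 1/(-153740 + ((2*7*(-2 + 7)/(1 + 7² - 2*7))*1)*9) = 47319 - 1/(-153740 + ((2*7*5/(1 + 49 - 14))*1)*9) = 47319 - 1/(-153740 + ((2*7*5/36)*1)*9) = 47319 - 1/(-153740 + ((2*7*(1/36)*5)*1)*9) = 47319 - 1/(-153740 + ((35/18)*1)*9) = 47319 - 1/(-153740 + (35/18)*9) = 47319 - 1/(-153740 + 35/2) = 47319 - 1/(-307445/2) = 47319 - 1*(-2/307445) = 47319 + 2/307445 = 14547989957/307445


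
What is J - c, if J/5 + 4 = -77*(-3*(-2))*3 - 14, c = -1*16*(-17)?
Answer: -7292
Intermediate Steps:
c = 272 (c = -16*(-17) = 272)
J = -7020 (J = -20 + 5*(-77*(-3*(-2))*3 - 14) = -20 + 5*(-462*3 - 14) = -20 + 5*(-77*18 - 14) = -20 + 5*(-1386 - 14) = -20 + 5*(-1400) = -20 - 7000 = -7020)
J - c = -7020 - 1*272 = -7020 - 272 = -7292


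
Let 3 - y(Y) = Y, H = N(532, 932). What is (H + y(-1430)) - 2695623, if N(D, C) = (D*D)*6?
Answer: -996046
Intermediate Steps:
N(D, C) = 6*D**2 (N(D, C) = D**2*6 = 6*D**2)
H = 1698144 (H = 6*532**2 = 6*283024 = 1698144)
y(Y) = 3 - Y
(H + y(-1430)) - 2695623 = (1698144 + (3 - 1*(-1430))) - 2695623 = (1698144 + (3 + 1430)) - 2695623 = (1698144 + 1433) - 2695623 = 1699577 - 2695623 = -996046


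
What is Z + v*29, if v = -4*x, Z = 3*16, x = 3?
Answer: -300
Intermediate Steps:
Z = 48
v = -12 (v = -4*3 = -12)
Z + v*29 = 48 - 12*29 = 48 - 348 = -300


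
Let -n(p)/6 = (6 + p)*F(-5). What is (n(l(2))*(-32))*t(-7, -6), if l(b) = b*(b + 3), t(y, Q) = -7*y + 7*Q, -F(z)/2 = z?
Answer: 215040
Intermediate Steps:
F(z) = -2*z
l(b) = b*(3 + b)
n(p) = -360 - 60*p (n(p) = -6*(6 + p)*(-2*(-5)) = -6*(6 + p)*10 = -6*(60 + 10*p) = -360 - 60*p)
(n(l(2))*(-32))*t(-7, -6) = ((-360 - 120*(3 + 2))*(-32))*(-7*(-7) + 7*(-6)) = ((-360 - 120*5)*(-32))*(49 - 42) = ((-360 - 60*10)*(-32))*7 = ((-360 - 600)*(-32))*7 = -960*(-32)*7 = 30720*7 = 215040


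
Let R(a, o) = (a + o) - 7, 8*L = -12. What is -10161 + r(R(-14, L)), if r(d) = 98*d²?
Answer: 78903/2 ≈ 39452.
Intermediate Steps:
L = -3/2 (L = (⅛)*(-12) = -3/2 ≈ -1.5000)
R(a, o) = -7 + a + o
-10161 + r(R(-14, L)) = -10161 + 98*(-7 - 14 - 3/2)² = -10161 + 98*(-45/2)² = -10161 + 98*(2025/4) = -10161 + 99225/2 = 78903/2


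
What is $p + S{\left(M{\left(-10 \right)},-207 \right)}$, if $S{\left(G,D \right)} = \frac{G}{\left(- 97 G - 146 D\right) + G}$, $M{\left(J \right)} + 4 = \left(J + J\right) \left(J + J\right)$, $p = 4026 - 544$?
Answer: $\frac{1507684}{433} \approx 3481.9$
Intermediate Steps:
$p = 3482$ ($p = 4026 - 544 = 3482$)
$M{\left(J \right)} = -4 + 4 J^{2}$ ($M{\left(J \right)} = -4 + \left(J + J\right) \left(J + J\right) = -4 + 2 J 2 J = -4 + 4 J^{2}$)
$S{\left(G,D \right)} = \frac{G}{- 146 D - 96 G}$ ($S{\left(G,D \right)} = \frac{G}{\left(- 146 D - 97 G\right) + G} = \frac{G}{- 146 D - 96 G}$)
$p + S{\left(M{\left(-10 \right)},-207 \right)} = 3482 - \frac{-4 + 4 \left(-10\right)^{2}}{96 \left(-4 + 4 \left(-10\right)^{2}\right) + 146 \left(-207\right)} = 3482 - \frac{-4 + 4 \cdot 100}{96 \left(-4 + 4 \cdot 100\right) - 30222} = 3482 - \frac{-4 + 400}{96 \left(-4 + 400\right) - 30222} = 3482 - \frac{396}{96 \cdot 396 - 30222} = 3482 - \frac{396}{38016 - 30222} = 3482 - \frac{396}{7794} = 3482 - 396 \cdot \frac{1}{7794} = 3482 - \frac{22}{433} = \frac{1507684}{433}$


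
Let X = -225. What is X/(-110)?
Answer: 45/22 ≈ 2.0455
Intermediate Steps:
X/(-110) = -225/(-110) = -225*(-1/110) = 45/22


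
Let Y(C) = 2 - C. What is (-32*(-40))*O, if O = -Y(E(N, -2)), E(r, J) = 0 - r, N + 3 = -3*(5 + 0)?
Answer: 20480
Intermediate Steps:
N = -18 (N = -3 - 3*(5 + 0) = -3 - 3*5 = -3 - 15 = -18)
E(r, J) = -r
O = 16 (O = -(2 - (-1)*(-18)) = -(2 - 1*18) = -(2 - 18) = -1*(-16) = 16)
(-32*(-40))*O = -32*(-40)*16 = 1280*16 = 20480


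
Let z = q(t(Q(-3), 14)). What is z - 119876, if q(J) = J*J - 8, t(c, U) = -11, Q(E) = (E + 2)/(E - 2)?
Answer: -119763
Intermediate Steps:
Q(E) = (2 + E)/(-2 + E)
q(J) = -8 + J**2 (q(J) = J**2 - 8 = -8 + J**2)
z = 113 (z = -8 + (-11)**2 = -8 + 121 = 113)
z - 119876 = 113 - 119876 = -119763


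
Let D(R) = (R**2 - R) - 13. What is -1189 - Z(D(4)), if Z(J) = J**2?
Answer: -1190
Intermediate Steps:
D(R) = -13 + R**2 - R
-1189 - Z(D(4)) = -1189 - (-13 + 4**2 - 1*4)**2 = -1189 - (-13 + 16 - 4)**2 = -1189 - 1*(-1)**2 = -1189 - 1*1 = -1189 - 1 = -1190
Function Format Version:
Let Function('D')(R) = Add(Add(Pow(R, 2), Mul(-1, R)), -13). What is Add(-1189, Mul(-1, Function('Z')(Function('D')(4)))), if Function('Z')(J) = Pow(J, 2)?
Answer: -1190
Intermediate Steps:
Function('D')(R) = Add(-13, Pow(R, 2), Mul(-1, R))
Add(-1189, Mul(-1, Function('Z')(Function('D')(4)))) = Add(-1189, Mul(-1, Pow(Add(-13, Pow(4, 2), Mul(-1, 4)), 2))) = Add(-1189, Mul(-1, Pow(Add(-13, 16, -4), 2))) = Add(-1189, Mul(-1, Pow(-1, 2))) = Add(-1189, Mul(-1, 1)) = Add(-1189, -1) = -1190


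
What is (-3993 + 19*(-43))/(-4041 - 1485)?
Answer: 2405/2763 ≈ 0.87043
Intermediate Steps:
(-3993 + 19*(-43))/(-4041 - 1485) = (-3993 - 817)/(-5526) = -4810*(-1/5526) = 2405/2763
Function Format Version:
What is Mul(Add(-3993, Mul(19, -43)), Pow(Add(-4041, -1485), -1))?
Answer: Rational(2405, 2763) ≈ 0.87043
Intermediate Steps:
Mul(Add(-3993, Mul(19, -43)), Pow(Add(-4041, -1485), -1)) = Mul(Add(-3993, -817), Pow(-5526, -1)) = Mul(-4810, Rational(-1, 5526)) = Rational(2405, 2763)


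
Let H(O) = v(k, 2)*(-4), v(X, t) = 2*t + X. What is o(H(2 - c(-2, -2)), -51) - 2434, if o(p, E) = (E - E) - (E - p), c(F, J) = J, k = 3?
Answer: -2411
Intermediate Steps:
v(X, t) = X + 2*t
H(O) = -28 (H(O) = (3 + 2*2)*(-4) = (3 + 4)*(-4) = 7*(-4) = -28)
o(p, E) = p - E (o(p, E) = 0 + (p - E) = p - E)
o(H(2 - c(-2, -2)), -51) - 2434 = (-28 - 1*(-51)) - 2434 = (-28 + 51) - 2434 = 23 - 2434 = -2411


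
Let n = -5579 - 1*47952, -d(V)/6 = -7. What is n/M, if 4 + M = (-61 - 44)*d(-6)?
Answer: 53531/4414 ≈ 12.128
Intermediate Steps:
d(V) = 42 (d(V) = -6*(-7) = 42)
M = -4414 (M = -4 + (-61 - 44)*42 = -4 - 105*42 = -4 - 4410 = -4414)
n = -53531 (n = -5579 - 47952 = -53531)
n/M = -53531/(-4414) = -53531*(-1/4414) = 53531/4414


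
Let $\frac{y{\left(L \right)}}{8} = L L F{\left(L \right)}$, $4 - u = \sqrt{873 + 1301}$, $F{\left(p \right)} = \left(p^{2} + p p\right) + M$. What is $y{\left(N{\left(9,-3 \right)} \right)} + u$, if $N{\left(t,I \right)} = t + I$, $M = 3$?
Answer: $21604 - \sqrt{2174} \approx 21557.0$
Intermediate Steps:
$F{\left(p \right)} = 3 + 2 p^{2}$ ($F{\left(p \right)} = \left(p^{2} + p p\right) + 3 = \left(p^{2} + p^{2}\right) + 3 = 2 p^{2} + 3 = 3 + 2 p^{2}$)
$N{\left(t,I \right)} = I + t$
$u = 4 - \sqrt{2174}$ ($u = 4 - \sqrt{873 + 1301} = 4 - \sqrt{2174} \approx -42.626$)
$y{\left(L \right)} = 8 L^{2} \left(3 + 2 L^{2}\right)$ ($y{\left(L \right)} = 8 L L \left(3 + 2 L^{2}\right) = 8 L^{2} \left(3 + 2 L^{2}\right)$)
$y{\left(N{\left(9,-3 \right)} \right)} + u = \left(-3 + 9\right)^{2} \left(24 + 16 \left(-3 + 9\right)^{2}\right) + \left(4 - \sqrt{2174}\right) = 6^{2} \left(24 + 16 \cdot 6^{2}\right) + \left(4 - \sqrt{2174}\right) = 36 \left(24 + 16 \cdot 36\right) + \left(4 - \sqrt{2174}\right) = 36 \left(24 + 576\right) + \left(4 - \sqrt{2174}\right) = 36 \cdot 600 + \left(4 - \sqrt{2174}\right) = 21600 + \left(4 - \sqrt{2174}\right) = 21604 - \sqrt{2174}$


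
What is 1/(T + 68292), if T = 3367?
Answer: 1/71659 ≈ 1.3955e-5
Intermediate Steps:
1/(T + 68292) = 1/(3367 + 68292) = 1/71659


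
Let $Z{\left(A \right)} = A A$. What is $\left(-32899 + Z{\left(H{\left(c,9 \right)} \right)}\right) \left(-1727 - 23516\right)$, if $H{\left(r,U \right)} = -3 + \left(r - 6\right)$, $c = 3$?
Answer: $829560709$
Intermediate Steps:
$H{\left(r,U \right)} = -9 + r$ ($H{\left(r,U \right)} = -3 + \left(r - 6\right) = -3 + \left(-6 + r\right) = -9 + r$)
$Z{\left(A \right)} = A^{2}$
$\left(-32899 + Z{\left(H{\left(c,9 \right)} \right)}\right) \left(-1727 - 23516\right) = \left(-32899 + \left(-9 + 3\right)^{2}\right) \left(-1727 - 23516\right) = \left(-32899 + \left(-6\right)^{2}\right) \left(-25243\right) = \left(-32899 + 36\right) \left(-25243\right) = \left(-32863\right) \left(-25243\right) = 829560709$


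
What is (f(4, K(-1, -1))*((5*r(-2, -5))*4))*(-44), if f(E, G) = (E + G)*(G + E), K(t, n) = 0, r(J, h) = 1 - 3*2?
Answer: 70400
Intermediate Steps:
r(J, h) = -5 (r(J, h) = 1 - 6 = -5)
f(E, G) = (E + G)² (f(E, G) = (E + G)*(E + G) = (E + G)²)
(f(4, K(-1, -1))*((5*r(-2, -5))*4))*(-44) = ((4 + 0)²*((5*(-5))*4))*(-44) = (4²*(-25*4))*(-44) = (16*(-100))*(-44) = -1600*(-44) = 70400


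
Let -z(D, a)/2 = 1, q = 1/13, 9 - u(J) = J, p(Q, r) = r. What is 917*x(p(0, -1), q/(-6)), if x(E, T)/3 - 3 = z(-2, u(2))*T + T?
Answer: 215495/26 ≈ 8288.3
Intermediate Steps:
u(J) = 9 - J
q = 1/13 ≈ 0.076923
z(D, a) = -2 (z(D, a) = -2*1 = -2)
x(E, T) = 9 - 3*T (x(E, T) = 9 + 3*(-2*T + T) = 9 + 3*(-T) = 9 - 3*T)
917*x(p(0, -1), q/(-6)) = 917*(9 - 3/(13*(-6))) = 917*(9 - 3*(-1)/(13*6)) = 917*(9 - 3*(-1/78)) = 917*(9 + 1/26) = 917*(235/26) = 215495/26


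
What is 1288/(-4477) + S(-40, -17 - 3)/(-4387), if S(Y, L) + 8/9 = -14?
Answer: -50254186/176765391 ≈ -0.28430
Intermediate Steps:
S(Y, L) = -134/9 (S(Y, L) = -8/9 - 14 = -134/9)
1288/(-4477) + S(-40, -17 - 3)/(-4387) = 1288/(-4477) - 134/9/(-4387) = 1288*(-1/4477) - 134/9*(-1/4387) = -1288/4477 + 134/39483 = -50254186/176765391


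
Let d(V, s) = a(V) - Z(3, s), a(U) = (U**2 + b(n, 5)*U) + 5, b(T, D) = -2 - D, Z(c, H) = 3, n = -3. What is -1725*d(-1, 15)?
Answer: -17250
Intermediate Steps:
a(U) = 5 + U**2 - 7*U (a(U) = (U**2 + (-2 - 1*5)*U) + 5 = (U**2 + (-2 - 5)*U) + 5 = (U**2 - 7*U) + 5 = 5 + U**2 - 7*U)
d(V, s) = 2 + V**2 - 7*V (d(V, s) = (5 + V**2 - 7*V) - 1*3 = (5 + V**2 - 7*V) - 3 = 2 + V**2 - 7*V)
-1725*d(-1, 15) = -1725*(2 + (-1)**2 - 7*(-1)) = -1725*(2 + 1 + 7) = -1725*10 = -17250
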